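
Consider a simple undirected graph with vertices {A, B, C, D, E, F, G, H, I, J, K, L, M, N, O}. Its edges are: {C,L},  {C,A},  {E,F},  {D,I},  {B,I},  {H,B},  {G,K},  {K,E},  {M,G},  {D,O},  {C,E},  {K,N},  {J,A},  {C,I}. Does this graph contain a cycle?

|V| = 15, |E| = 14, number of components = 1.
A forest on 15 vertices with 1 component has exactly 14 edges, which matches — so no cycle.

No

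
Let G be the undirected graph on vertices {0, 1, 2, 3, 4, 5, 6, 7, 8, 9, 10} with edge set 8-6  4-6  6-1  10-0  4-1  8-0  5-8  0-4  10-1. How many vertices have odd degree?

Degrees: 0:3, 1:3, 2:0, 3:0, 4:3, 5:1, 6:3, 7:0, 8:3, 9:0, 10:2
Odd-degree vertices: 0, 1, 4, 5, 6, 8.

6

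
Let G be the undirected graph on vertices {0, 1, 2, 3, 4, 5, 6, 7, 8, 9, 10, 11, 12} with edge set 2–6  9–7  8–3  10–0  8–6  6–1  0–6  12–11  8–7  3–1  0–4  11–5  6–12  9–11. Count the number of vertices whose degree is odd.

8

Degrees: 0:3, 1:2, 2:1, 3:2, 4:1, 5:1, 6:5, 7:2, 8:3, 9:2, 10:1, 11:3, 12:2
Odd-degree vertices: 0, 2, 4, 5, 6, 8, 10, 11.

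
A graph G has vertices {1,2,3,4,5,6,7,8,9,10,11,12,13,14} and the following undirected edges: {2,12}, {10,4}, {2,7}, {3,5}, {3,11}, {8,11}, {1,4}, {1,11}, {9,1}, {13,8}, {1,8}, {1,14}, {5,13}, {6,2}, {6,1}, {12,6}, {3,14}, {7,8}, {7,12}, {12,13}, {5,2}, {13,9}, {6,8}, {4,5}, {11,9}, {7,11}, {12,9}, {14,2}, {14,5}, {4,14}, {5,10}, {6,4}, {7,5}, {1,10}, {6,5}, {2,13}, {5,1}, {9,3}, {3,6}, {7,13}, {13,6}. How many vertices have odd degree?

Degrees: 1:8, 2:6, 3:5, 4:5, 5:9, 6:8, 7:6, 8:5, 9:5, 10:3, 11:5, 12:5, 13:7, 14:5
Odd-degree vertices: 3, 4, 5, 8, 9, 10, 11, 12, 13, 14.

10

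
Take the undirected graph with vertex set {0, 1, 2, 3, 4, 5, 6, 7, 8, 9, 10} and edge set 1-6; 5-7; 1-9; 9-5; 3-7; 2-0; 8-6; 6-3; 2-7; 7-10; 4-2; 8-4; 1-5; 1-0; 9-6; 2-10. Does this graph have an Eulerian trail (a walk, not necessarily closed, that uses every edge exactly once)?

Degrees: 0:2, 1:4, 2:4, 3:2, 4:2, 5:3, 6:4, 7:4, 8:2, 9:3, 10:2
Odd-degree vertices: 5, 9 (2 total).
The non-isolated vertices are connected and exactly 2 have odd degree, so an Eulerian trail exists (from 5 to 9).

Yes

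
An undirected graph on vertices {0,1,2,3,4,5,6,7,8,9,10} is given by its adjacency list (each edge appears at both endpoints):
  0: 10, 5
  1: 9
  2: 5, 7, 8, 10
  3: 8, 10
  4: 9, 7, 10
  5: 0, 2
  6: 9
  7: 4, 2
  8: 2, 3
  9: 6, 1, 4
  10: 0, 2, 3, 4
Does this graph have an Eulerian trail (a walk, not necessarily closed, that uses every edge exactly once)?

Degrees: 0:2, 1:1, 2:4, 3:2, 4:3, 5:2, 6:1, 7:2, 8:2, 9:3, 10:4
Odd-degree vertices: 1, 4, 6, 9 (4 total).
An Eulerian trail requires 0 or 2 odd-degree vertices; here there are 4.

No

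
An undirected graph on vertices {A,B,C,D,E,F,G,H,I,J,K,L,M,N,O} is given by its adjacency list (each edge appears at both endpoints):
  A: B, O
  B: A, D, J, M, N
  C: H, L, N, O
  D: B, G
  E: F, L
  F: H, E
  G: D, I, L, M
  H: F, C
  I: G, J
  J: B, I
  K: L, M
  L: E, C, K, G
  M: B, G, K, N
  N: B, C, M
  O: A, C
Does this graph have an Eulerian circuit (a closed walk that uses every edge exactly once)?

No

Degrees: A:2, B:5, C:4, D:2, E:2, F:2, G:4, H:2, I:2, J:2, K:2, L:4, M:4, N:3, O:2
Vertices with odd degree: B, N. An Eulerian circuit requires all degrees even.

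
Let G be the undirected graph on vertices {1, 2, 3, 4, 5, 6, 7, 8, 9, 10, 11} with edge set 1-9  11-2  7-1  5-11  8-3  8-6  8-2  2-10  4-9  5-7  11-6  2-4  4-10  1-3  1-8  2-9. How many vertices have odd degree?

4

Degrees: 1:4, 2:5, 3:2, 4:3, 5:2, 6:2, 7:2, 8:4, 9:3, 10:2, 11:3
Odd-degree vertices: 2, 4, 9, 11.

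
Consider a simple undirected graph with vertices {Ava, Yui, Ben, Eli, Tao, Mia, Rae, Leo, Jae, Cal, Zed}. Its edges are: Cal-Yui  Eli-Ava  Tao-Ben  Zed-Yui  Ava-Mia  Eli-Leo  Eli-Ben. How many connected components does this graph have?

Component: {Rae}
Component: {Jae}
Component: {Yui, Cal, Zed}
Component: {Ava, Ben, Eli, Tao, Mia, Leo}

4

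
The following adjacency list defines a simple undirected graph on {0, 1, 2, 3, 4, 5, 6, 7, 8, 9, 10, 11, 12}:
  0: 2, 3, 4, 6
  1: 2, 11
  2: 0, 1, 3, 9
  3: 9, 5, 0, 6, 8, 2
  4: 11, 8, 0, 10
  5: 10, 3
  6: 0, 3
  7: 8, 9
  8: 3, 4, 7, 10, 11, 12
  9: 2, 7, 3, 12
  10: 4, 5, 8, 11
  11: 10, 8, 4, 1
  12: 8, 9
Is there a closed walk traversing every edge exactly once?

Yes

Degrees: 0:4, 1:2, 2:4, 3:6, 4:4, 5:2, 6:2, 7:2, 8:6, 9:4, 10:4, 11:4, 12:2
Every vertex has even degree and the edges form a single connected piece, so an Eulerian circuit exists.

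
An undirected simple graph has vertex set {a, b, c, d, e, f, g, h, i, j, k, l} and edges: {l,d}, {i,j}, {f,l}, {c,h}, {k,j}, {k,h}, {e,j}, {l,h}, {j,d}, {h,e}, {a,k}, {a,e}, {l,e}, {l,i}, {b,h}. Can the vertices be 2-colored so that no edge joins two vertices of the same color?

No

e-h-l-e is an odd cycle (length 3), and a bipartite graph can contain only even cycles.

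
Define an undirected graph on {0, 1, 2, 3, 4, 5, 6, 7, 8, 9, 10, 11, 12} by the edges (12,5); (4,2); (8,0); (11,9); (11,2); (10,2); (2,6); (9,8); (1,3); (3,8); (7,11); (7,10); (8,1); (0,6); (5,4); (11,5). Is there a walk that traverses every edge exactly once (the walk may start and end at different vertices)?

Yes

Degrees: 0:2, 1:2, 2:4, 3:2, 4:2, 5:3, 6:2, 7:2, 8:4, 9:2, 10:2, 11:4, 12:1
Odd-degree vertices: 5, 12 (2 total).
The non-isolated vertices are connected and exactly 2 have odd degree, so an Eulerian trail exists (from 5 to 12).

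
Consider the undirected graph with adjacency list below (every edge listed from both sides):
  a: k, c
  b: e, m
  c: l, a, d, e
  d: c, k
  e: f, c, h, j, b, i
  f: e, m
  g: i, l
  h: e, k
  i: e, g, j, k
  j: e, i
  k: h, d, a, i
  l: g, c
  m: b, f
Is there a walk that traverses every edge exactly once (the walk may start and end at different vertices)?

Degrees: a:2, b:2, c:4, d:2, e:6, f:2, g:2, h:2, i:4, j:2, k:4, l:2, m:2
Odd-degree vertices: none (0 total).
With 0 odd-degree vertices and all edges in one connected piece, an Eulerian trail exists.

Yes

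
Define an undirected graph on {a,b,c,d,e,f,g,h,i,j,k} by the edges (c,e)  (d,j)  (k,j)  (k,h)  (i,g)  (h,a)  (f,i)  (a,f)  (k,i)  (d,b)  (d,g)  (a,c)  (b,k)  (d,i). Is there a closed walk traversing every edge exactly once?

No

Degrees: a:3, b:2, c:2, d:4, e:1, f:2, g:2, h:2, i:4, j:2, k:4
a, e have odd degree; an Eulerian circuit needs every degree to be even, so none exists.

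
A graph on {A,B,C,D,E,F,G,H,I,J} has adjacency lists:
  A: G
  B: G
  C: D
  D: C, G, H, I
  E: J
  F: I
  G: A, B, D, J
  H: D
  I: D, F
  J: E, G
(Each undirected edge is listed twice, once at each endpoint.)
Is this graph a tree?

Yes

The graph has 10 vertices and 9 edges.
Connected and |E| = |V| - 1, which characterizes a tree.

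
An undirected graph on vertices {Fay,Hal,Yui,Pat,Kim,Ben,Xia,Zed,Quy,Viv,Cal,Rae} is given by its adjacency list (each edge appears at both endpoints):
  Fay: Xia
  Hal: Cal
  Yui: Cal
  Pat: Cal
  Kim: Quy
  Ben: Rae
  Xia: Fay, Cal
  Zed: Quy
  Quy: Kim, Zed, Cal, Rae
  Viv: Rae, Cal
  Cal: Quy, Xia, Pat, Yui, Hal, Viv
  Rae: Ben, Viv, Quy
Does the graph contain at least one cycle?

The graph has 12 vertices, 12 edges, and 1 connected component.
Since 12 > 12 - 1, a cycle must exist; for instance Cal-Quy-Rae-Viv-Cal.

Yes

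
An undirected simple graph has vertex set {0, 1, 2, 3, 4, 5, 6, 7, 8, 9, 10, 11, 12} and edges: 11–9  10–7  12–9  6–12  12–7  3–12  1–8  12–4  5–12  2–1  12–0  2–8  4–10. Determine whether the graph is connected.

No

Component: {1, 2, 8}
Component: {0, 3, 4, 5, 6, 7, 9, 10, 11, 12}
No edge joins these 2 groups, so the graph is disconnected.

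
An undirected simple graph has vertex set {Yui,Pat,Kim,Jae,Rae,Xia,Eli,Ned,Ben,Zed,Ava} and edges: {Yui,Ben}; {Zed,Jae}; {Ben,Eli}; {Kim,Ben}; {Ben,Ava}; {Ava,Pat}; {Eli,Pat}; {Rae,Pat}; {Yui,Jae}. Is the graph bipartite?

Yes

Partition the vertices as {Pat, Jae, Xia, Ned, Ben} vs {Yui, Kim, Rae, Eli, Zed, Ava}. Each listed edge has one endpoint in each part, so the graph is bipartite.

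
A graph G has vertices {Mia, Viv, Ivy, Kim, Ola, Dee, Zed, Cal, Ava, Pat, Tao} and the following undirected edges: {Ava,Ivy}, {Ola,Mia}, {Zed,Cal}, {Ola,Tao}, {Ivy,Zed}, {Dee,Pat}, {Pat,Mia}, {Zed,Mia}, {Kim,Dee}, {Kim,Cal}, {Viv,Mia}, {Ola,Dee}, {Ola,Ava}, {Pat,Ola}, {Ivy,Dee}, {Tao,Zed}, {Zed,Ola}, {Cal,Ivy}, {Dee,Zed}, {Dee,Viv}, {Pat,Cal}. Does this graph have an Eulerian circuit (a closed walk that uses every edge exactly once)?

Degrees: Mia:4, Viv:2, Ivy:4, Kim:2, Ola:6, Dee:6, Zed:6, Cal:4, Ava:2, Pat:4, Tao:2
All degrees are even and the non-isolated vertices are connected — an Eulerian circuit exists.

Yes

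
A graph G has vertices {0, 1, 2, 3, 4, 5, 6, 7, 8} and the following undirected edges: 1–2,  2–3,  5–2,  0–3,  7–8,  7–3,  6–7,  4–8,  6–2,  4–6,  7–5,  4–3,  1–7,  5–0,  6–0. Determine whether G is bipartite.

A valid 2-coloring puts {1, 3, 5, 6, 8} on one side and {0, 2, 4, 7} on the other; every edge crosses between the two sides.

Yes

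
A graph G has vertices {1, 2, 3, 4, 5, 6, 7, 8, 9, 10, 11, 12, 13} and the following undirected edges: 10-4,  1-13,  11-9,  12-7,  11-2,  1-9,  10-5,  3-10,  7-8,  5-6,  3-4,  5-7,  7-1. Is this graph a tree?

No

|V| = 13, |E| = 13.
A tree on 13 vertices has exactly 12 edges; this graph has 13, so it contains a cycle and is not a tree.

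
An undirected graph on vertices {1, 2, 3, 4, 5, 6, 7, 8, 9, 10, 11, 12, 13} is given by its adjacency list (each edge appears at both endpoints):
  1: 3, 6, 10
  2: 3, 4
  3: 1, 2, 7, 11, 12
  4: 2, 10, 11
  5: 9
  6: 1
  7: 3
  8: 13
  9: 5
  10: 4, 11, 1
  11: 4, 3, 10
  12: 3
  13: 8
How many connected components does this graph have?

Component: {5, 9}
Component: {8, 13}
Component: {1, 2, 3, 4, 6, 7, 10, 11, 12}

3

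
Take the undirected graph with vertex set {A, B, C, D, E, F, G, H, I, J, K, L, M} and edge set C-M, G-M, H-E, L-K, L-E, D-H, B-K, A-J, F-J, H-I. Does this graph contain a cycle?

No

|V| = 13, |E| = 10, number of components = 3.
Since 10 = 13 - 3, the graph is a forest and contains no cycle.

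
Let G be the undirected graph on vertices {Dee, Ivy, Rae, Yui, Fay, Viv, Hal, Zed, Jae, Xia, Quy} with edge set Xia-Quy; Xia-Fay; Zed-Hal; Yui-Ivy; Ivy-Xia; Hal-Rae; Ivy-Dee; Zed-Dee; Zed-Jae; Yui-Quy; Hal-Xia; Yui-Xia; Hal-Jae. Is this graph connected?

No

Component: {Viv}
Component: {Dee, Ivy, Rae, Yui, Fay, Hal, Zed, Jae, Xia, Quy}
There are 2 separate components, so the graph is not connected.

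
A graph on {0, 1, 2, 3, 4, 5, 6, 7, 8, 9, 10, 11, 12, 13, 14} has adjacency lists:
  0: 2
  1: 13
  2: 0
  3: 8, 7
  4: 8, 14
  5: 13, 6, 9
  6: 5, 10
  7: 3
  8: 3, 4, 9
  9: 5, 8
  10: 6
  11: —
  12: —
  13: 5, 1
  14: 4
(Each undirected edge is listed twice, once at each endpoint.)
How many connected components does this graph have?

Component: {11}
Component: {12}
Component: {0, 2}
Component: {1, 3, 4, 5, 6, 7, 8, 9, 10, 13, 14}

4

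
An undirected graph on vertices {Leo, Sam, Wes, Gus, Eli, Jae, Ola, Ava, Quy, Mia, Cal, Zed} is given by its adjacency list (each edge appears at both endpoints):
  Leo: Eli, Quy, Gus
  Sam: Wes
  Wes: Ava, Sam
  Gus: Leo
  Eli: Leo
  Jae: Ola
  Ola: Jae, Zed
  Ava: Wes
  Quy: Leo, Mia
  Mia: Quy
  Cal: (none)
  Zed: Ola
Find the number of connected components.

Component: {Cal}
Component: {Sam, Wes, Ava}
Component: {Jae, Ola, Zed}
Component: {Leo, Gus, Eli, Quy, Mia}

4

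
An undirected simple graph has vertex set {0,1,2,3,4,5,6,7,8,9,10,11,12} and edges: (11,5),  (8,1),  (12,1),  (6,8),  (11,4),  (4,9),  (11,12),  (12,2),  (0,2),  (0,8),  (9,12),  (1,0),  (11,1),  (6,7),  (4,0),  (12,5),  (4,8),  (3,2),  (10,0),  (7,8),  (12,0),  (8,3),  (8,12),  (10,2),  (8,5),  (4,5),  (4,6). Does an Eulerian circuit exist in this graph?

No

Degrees: 0:6, 1:4, 2:4, 3:2, 4:6, 5:4, 6:3, 7:2, 8:8, 9:2, 10:2, 11:4, 12:7
Vertices with odd degree: 6, 12. An Eulerian circuit requires all degrees even.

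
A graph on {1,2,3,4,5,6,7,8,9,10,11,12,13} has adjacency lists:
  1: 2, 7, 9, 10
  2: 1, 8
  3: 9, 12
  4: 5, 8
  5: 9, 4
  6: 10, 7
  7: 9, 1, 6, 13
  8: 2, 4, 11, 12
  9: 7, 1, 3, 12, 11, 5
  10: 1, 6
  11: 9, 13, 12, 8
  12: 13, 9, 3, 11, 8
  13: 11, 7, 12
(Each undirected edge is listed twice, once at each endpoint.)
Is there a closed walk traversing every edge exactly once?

No

Degrees: 1:4, 2:2, 3:2, 4:2, 5:2, 6:2, 7:4, 8:4, 9:6, 10:2, 11:4, 12:5, 13:3
12, 13 have odd degree; an Eulerian circuit needs every degree to be even, so none exists.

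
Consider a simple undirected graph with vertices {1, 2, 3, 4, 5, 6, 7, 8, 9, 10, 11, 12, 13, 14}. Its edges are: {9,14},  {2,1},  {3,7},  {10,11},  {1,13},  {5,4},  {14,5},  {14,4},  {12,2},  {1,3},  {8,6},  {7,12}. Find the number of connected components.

Component: {6, 8}
Component: {10, 11}
Component: {4, 5, 9, 14}
Component: {1, 2, 3, 7, 12, 13}

4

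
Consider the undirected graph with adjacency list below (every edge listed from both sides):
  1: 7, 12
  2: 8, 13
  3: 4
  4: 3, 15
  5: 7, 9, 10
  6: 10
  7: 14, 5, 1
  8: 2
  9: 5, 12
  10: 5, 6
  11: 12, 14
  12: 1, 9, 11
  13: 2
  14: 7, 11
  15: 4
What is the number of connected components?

Component: {2, 8, 13}
Component: {3, 4, 15}
Component: {1, 5, 6, 7, 9, 10, 11, 12, 14}

3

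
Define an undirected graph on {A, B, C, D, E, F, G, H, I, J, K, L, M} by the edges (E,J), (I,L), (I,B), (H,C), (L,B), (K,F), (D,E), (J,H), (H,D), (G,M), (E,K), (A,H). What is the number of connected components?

Component: {G, M}
Component: {B, I, L}
Component: {A, C, D, E, F, H, J, K}

3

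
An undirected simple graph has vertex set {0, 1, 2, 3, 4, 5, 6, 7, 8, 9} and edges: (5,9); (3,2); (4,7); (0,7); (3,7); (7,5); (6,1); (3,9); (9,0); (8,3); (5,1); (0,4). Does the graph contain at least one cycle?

The graph has 10 vertices, 12 edges, and 1 connected component.
One cycle is 9-5-7-3-9.

Yes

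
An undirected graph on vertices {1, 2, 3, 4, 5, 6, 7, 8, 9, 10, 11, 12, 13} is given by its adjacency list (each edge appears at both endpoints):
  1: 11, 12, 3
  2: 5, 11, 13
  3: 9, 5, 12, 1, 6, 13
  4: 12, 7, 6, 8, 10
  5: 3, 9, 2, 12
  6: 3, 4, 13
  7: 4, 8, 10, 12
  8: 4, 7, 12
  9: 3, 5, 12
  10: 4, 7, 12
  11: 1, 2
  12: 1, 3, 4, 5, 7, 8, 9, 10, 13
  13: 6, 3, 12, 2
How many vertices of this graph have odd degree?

Degrees: 1:3, 2:3, 3:6, 4:5, 5:4, 6:3, 7:4, 8:3, 9:3, 10:3, 11:2, 12:9, 13:4
Odd-degree vertices: 1, 2, 4, 6, 8, 9, 10, 12.

8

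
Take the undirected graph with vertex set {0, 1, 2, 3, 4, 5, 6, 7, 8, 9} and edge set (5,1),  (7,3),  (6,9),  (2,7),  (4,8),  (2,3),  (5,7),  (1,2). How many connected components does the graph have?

4

Component: {0}
Component: {4, 8}
Component: {6, 9}
Component: {1, 2, 3, 5, 7}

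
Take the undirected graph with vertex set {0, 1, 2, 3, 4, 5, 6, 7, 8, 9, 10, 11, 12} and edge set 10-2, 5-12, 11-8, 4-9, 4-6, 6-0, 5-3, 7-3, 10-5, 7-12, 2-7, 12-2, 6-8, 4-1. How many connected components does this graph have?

Component: {2, 3, 5, 7, 10, 12}
Component: {0, 1, 4, 6, 8, 9, 11}

2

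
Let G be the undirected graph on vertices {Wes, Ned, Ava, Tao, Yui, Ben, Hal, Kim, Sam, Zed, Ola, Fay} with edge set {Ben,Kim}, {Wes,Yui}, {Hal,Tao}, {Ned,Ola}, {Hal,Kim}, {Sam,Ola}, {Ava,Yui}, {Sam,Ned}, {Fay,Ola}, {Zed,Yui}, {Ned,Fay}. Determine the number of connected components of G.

Component: {Wes, Ava, Yui, Zed}
Component: {Ned, Sam, Ola, Fay}
Component: {Tao, Ben, Hal, Kim}

3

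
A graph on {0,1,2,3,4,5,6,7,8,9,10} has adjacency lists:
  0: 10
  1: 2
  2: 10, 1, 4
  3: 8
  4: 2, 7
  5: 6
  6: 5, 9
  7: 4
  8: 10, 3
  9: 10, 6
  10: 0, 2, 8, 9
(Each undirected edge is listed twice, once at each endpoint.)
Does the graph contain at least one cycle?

No

The graph has 11 vertices, 10 edges, and 1 connected component.
A forest on 11 vertices with 1 component has exactly 10 edges, which matches — so no cycle.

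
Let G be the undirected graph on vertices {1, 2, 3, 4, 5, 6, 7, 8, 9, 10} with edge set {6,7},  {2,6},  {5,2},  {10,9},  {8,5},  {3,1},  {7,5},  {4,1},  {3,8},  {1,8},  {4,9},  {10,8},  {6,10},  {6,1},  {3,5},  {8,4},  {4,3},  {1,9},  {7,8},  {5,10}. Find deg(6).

Neighbors of 6: 1, 2, 7, 10.

4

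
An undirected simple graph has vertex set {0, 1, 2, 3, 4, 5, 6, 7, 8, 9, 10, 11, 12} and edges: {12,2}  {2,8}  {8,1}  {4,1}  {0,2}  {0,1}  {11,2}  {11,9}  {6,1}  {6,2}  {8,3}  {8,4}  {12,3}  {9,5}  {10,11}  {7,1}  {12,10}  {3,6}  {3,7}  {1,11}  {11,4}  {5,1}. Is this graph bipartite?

No

8-4-1-8 is an odd cycle (length 3), and a bipartite graph can contain only even cycles.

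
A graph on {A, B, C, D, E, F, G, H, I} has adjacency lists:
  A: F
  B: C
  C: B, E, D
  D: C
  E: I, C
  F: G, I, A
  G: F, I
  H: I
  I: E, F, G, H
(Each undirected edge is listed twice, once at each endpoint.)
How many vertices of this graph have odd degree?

Degrees: A:1, B:1, C:3, D:1, E:2, F:3, G:2, H:1, I:4
Odd-degree vertices: A, B, C, D, F, H.

6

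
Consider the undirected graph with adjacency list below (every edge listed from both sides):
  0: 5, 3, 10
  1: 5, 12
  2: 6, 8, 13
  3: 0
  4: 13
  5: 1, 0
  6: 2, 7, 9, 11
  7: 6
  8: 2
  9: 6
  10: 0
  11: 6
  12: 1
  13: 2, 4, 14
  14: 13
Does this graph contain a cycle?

No

The graph has 15 vertices, 13 edges, and 2 connected components.
A forest on 15 vertices with 2 components has exactly 13 edges, which matches — so no cycle.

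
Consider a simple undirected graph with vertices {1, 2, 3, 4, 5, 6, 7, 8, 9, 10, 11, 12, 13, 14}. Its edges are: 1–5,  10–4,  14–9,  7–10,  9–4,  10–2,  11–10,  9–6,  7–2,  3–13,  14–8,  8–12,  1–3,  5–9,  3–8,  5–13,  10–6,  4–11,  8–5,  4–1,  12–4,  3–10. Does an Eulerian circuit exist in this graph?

No

Degrees: 1:3, 2:2, 3:4, 4:5, 5:4, 6:2, 7:2, 8:4, 9:4, 10:6, 11:2, 12:2, 13:2, 14:2
1, 4 have odd degree; an Eulerian circuit needs every degree to be even, so none exists.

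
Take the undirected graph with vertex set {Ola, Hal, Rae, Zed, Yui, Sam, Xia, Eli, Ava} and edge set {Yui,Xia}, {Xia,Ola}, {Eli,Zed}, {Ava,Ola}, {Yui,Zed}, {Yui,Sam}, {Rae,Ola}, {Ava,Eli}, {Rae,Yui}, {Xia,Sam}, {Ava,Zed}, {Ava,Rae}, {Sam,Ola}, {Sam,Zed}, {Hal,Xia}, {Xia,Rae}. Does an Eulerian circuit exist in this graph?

Degrees: Ola:4, Hal:1, Rae:4, Zed:4, Yui:4, Sam:4, Xia:5, Eli:2, Ava:4
Hal, Xia have odd degree; an Eulerian circuit needs every degree to be even, so none exists.

No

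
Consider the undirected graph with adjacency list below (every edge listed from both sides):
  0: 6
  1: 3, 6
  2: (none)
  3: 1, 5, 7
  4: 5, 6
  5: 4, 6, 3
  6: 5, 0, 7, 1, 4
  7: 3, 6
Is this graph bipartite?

No

The cycle 6-4-5-6 has length 3, which is odd, so the graph is not bipartite.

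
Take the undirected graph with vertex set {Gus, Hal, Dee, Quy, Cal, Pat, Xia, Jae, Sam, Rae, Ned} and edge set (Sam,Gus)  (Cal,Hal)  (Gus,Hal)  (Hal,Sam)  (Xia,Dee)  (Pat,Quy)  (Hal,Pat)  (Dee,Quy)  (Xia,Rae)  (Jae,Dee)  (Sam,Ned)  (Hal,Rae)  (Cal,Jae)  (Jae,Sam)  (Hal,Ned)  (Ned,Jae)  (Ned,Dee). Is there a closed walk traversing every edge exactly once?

Degrees: Gus:2, Hal:6, Dee:4, Quy:2, Cal:2, Pat:2, Xia:2, Jae:4, Sam:4, Rae:2, Ned:4
All degrees are even and the non-isolated vertices are connected — an Eulerian circuit exists.

Yes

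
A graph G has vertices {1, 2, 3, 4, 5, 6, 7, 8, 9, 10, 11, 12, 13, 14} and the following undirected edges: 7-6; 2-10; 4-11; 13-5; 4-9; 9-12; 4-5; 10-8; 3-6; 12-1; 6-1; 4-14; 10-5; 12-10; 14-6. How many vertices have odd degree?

Degrees: 1:2, 2:1, 3:1, 4:4, 5:3, 6:4, 7:1, 8:1, 9:2, 10:4, 11:1, 12:3, 13:1, 14:2
Odd-degree vertices: 2, 3, 5, 7, 8, 11, 12, 13.

8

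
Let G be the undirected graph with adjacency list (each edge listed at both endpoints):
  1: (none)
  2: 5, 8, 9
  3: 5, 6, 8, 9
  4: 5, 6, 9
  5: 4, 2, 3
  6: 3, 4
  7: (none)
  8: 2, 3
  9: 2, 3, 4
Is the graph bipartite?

Yes

Partition the vertices as {1, 5, 6, 7, 8, 9} vs {2, 3, 4}. Each listed edge has one endpoint in each part, so the graph is bipartite.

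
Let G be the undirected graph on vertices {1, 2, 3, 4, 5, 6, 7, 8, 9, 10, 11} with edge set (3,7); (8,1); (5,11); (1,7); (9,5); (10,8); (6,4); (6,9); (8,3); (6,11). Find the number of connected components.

Component: {2}
Component: {1, 3, 7, 8, 10}
Component: {4, 5, 6, 9, 11}

3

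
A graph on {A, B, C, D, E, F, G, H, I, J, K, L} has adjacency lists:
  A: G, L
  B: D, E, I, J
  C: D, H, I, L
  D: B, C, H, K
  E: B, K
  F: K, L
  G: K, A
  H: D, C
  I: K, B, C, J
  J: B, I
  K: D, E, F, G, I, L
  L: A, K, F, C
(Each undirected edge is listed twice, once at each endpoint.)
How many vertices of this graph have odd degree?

0

Degrees: A:2, B:4, C:4, D:4, E:2, F:2, G:2, H:2, I:4, J:2, K:6, L:4
Odd-degree vertices: none.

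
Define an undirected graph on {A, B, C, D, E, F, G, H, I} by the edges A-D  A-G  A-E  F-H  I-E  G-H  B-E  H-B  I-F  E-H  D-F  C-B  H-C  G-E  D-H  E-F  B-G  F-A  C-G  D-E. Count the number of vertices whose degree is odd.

Degrees: A:4, B:4, C:3, D:4, E:7, F:5, G:5, H:6, I:2
Odd-degree vertices: C, E, F, G.

4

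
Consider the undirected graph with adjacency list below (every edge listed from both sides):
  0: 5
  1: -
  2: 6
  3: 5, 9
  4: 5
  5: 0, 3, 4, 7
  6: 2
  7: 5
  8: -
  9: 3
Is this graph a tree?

No

|V| = 10, |E| = 6.
It is not connected, so it is not a tree.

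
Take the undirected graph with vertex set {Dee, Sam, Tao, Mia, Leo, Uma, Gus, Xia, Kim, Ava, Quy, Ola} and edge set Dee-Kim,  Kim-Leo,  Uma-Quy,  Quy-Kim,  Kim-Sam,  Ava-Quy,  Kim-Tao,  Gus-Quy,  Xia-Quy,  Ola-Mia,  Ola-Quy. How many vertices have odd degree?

10

Degrees: Dee:1, Sam:1, Tao:1, Mia:1, Leo:1, Uma:1, Gus:1, Xia:1, Kim:5, Ava:1, Quy:6, Ola:2
Odd-degree vertices: Dee, Sam, Tao, Mia, Leo, Uma, Gus, Xia, Kim, Ava.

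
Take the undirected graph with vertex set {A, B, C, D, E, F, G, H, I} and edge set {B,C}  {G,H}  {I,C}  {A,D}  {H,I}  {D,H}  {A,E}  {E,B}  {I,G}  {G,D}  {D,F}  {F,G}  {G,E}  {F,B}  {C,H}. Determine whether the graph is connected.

Starting from A and exploring outward reaches every vertex (A, E, D, B, G, F, H, C, I); the graph is connected.

Yes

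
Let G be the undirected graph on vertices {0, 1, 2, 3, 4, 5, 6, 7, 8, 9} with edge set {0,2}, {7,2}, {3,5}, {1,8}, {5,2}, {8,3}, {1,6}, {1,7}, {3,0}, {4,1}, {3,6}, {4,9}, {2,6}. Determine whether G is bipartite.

Yes

A valid 2-coloring puts {1, 2, 3, 9} on one side and {0, 4, 5, 6, 7, 8} on the other; every edge crosses between the two sides.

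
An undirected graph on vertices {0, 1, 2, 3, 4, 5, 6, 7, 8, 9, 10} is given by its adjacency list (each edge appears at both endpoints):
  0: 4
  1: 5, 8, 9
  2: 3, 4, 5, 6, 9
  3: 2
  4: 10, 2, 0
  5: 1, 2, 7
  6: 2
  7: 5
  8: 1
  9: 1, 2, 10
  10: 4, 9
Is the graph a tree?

No

|V| = 11, |E| = 12.
Connected but with 12 > 10 edges, so it has a cycle and is not a tree.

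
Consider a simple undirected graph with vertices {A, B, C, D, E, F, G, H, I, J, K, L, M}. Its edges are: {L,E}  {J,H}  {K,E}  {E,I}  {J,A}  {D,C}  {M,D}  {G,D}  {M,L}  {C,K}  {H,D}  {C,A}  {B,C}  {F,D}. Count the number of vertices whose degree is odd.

Degrees: A:2, B:1, C:4, D:5, E:3, F:1, G:1, H:2, I:1, J:2, K:2, L:2, M:2
Odd-degree vertices: B, D, E, F, G, I.

6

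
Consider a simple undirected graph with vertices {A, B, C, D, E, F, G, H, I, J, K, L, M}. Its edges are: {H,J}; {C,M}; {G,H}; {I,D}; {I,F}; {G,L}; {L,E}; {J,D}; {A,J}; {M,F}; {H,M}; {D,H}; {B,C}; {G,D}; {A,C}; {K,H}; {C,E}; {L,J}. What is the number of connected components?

1

Component: {A, B, C, D, E, F, G, H, I, J, K, L, M}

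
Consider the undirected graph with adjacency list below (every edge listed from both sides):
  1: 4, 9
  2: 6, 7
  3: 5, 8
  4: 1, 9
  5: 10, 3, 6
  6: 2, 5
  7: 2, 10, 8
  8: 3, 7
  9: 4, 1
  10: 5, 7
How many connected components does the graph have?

2

Component: {1, 4, 9}
Component: {2, 3, 5, 6, 7, 8, 10}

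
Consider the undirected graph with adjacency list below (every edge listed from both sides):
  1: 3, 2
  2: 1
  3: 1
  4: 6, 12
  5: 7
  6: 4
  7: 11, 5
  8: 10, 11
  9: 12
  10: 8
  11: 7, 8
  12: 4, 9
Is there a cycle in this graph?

|V| = 12, |E| = 9, number of components = 3.
Since 9 = 12 - 3, the graph is a forest and contains no cycle.

No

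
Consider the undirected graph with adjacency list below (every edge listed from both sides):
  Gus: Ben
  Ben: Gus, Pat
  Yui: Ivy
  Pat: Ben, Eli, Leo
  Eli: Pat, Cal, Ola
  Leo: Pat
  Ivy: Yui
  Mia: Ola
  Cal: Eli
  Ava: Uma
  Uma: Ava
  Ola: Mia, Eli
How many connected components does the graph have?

Component: {Yui, Ivy}
Component: {Ava, Uma}
Component: {Gus, Ben, Pat, Eli, Leo, Mia, Cal, Ola}

3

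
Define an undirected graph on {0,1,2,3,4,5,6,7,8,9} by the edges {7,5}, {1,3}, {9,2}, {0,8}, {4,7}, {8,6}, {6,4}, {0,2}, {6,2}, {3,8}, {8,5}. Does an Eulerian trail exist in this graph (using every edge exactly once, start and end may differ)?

Degrees: 0:2, 1:1, 2:3, 3:2, 4:2, 5:2, 6:3, 7:2, 8:4, 9:1
Odd-degree vertices: 1, 2, 6, 9 (4 total).
An Eulerian trail requires 0 or 2 odd-degree vertices; here there are 4.

No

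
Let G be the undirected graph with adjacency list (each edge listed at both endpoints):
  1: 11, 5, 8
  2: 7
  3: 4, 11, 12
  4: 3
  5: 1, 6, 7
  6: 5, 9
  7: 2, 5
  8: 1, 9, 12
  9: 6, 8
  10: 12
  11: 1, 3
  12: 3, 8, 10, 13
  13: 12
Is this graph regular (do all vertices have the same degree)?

No

Degrees: 1:3, 2:1, 3:3, 4:1, 5:3, 6:2, 7:2, 8:3, 9:2, 10:1, 11:2, 12:4, 13:1
Degrees are not all equal (e.g. deg(2)=1 but deg(12)=4); not regular.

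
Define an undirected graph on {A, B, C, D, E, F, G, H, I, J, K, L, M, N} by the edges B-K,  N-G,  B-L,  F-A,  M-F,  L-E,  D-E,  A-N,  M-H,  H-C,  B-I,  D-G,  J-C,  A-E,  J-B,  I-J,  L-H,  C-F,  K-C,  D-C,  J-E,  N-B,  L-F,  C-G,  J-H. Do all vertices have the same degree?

Degrees: A:3, B:5, C:6, D:3, E:4, F:4, G:3, H:4, I:2, J:5, K:2, L:4, M:2, N:3
Vertex I has degree 2 while C has degree 6, so the graph is not regular.

No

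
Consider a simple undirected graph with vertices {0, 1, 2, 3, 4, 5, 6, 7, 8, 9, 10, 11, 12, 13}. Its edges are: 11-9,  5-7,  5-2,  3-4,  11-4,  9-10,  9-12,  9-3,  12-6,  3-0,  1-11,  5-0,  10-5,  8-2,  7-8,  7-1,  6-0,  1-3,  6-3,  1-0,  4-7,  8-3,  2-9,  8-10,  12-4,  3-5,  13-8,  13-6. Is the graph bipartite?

No

The cycle 0-3-6-0 has length 3, which is odd, so the graph is not bipartite.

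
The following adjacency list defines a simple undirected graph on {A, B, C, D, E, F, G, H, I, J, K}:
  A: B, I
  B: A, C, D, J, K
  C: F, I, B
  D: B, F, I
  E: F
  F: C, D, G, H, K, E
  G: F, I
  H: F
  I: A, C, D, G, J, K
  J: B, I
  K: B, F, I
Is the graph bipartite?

Yes

Partition the vertices as {B, F, I} vs {A, C, D, E, G, H, J, K}. Each listed edge has one endpoint in each part, so the graph is bipartite.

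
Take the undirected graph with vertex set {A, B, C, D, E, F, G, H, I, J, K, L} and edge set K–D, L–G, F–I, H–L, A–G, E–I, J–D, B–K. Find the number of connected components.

4

Component: {C}
Component: {E, F, I}
Component: {A, G, H, L}
Component: {B, D, J, K}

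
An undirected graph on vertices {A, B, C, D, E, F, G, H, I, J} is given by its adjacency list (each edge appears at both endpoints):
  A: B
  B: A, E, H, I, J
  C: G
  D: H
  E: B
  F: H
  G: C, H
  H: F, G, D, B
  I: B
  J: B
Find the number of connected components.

1

Component: {A, B, C, D, E, F, G, H, I, J}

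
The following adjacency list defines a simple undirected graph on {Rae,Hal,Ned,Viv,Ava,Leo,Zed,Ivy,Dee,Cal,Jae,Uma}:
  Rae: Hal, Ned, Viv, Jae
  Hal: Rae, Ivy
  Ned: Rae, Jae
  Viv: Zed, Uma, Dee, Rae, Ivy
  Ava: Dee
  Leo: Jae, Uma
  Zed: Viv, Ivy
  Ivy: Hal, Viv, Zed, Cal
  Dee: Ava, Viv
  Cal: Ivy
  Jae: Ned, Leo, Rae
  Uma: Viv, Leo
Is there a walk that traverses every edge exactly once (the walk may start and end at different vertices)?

No

Degrees: Rae:4, Hal:2, Ned:2, Viv:5, Ava:1, Leo:2, Zed:2, Ivy:4, Dee:2, Cal:1, Jae:3, Uma:2
Odd-degree vertices: Viv, Ava, Cal, Jae (4 total).
With 4 odd-degree vertices (more than two), no single trail can use every edge.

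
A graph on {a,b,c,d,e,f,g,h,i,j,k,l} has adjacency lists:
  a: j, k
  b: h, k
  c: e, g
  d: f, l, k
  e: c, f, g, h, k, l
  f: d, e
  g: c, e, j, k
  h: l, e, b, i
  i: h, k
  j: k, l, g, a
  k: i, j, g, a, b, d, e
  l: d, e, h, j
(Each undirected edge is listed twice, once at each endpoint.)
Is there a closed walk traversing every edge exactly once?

Degrees: a:2, b:2, c:2, d:3, e:6, f:2, g:4, h:4, i:2, j:4, k:7, l:4
d, k have odd degree; an Eulerian circuit needs every degree to be even, so none exists.

No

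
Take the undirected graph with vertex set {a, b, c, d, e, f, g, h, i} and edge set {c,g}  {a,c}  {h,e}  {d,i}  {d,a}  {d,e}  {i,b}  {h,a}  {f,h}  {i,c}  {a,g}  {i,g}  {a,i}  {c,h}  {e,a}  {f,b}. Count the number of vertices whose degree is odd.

Degrees: a:6, b:2, c:4, d:3, e:3, f:2, g:3, h:4, i:5
Odd-degree vertices: d, e, g, i.

4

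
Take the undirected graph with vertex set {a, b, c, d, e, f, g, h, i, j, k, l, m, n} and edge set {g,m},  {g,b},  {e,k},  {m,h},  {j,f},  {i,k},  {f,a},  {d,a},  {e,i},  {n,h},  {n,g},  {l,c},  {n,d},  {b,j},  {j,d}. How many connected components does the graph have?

3

Component: {c, l}
Component: {e, i, k}
Component: {a, b, d, f, g, h, j, m, n}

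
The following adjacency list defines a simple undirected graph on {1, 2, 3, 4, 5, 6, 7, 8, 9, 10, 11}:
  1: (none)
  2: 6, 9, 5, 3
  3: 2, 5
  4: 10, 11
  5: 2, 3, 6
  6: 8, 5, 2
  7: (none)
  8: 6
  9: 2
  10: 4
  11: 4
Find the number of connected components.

4

Component: {1}
Component: {7}
Component: {4, 10, 11}
Component: {2, 3, 5, 6, 8, 9}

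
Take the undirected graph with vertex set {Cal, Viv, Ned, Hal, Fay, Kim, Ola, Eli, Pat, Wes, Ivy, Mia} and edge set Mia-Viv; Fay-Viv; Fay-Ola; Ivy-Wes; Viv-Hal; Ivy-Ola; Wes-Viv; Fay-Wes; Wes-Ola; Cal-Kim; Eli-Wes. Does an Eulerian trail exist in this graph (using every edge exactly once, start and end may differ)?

Degrees: Cal:1, Viv:4, Ned:0, Hal:1, Fay:3, Kim:1, Ola:3, Eli:1, Pat:0, Wes:5, Ivy:2, Mia:1
Odd-degree vertices: Cal, Hal, Fay, Kim, Ola, Eli, Wes, Mia (8 total).
An Eulerian trail requires 0 or 2 odd-degree vertices; here there are 8.

No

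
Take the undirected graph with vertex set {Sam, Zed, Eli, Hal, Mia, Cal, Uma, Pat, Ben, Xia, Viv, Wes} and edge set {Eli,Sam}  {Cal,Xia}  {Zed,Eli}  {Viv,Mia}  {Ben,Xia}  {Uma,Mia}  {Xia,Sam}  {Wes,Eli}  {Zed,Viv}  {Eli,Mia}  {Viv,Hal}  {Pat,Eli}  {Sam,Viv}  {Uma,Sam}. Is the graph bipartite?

Yes

Partition the vertices as {Eli, Uma, Xia, Viv} vs {Sam, Zed, Hal, Mia, Cal, Pat, Ben, Wes}. Each listed edge has one endpoint in each part, so the graph is bipartite.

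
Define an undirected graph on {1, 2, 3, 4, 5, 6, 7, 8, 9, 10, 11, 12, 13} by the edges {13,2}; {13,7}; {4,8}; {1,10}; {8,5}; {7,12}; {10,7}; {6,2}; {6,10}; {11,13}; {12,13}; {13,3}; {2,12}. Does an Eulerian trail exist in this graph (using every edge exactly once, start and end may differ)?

No

Degrees: 1:1, 2:3, 3:1, 4:1, 5:1, 6:2, 7:3, 8:2, 9:0, 10:3, 11:1, 12:3, 13:5
Odd-degree vertices: 1, 2, 3, 4, 5, 7, 10, 11, 12, 13 (10 total).
With 10 odd-degree vertices (more than two), no single trail can use every edge.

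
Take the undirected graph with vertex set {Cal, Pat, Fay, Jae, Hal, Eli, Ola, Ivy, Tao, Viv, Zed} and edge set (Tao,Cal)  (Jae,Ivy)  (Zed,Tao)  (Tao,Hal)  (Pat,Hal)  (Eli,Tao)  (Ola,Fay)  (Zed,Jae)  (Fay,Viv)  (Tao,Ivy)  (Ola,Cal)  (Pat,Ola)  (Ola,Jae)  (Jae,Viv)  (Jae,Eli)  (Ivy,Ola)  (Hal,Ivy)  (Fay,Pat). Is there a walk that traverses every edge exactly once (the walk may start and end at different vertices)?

No

Degrees: Cal:2, Pat:3, Fay:3, Jae:5, Hal:3, Eli:2, Ola:5, Ivy:4, Tao:5, Viv:2, Zed:2
Odd-degree vertices: Pat, Fay, Jae, Hal, Ola, Tao (6 total).
With 6 odd-degree vertices (more than two), no single trail can use every edge.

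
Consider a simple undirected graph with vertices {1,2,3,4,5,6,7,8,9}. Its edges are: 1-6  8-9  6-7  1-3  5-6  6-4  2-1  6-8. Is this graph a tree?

The graph has 9 vertices and 8 edges.
Connected and |E| = |V| - 1, which characterizes a tree.

Yes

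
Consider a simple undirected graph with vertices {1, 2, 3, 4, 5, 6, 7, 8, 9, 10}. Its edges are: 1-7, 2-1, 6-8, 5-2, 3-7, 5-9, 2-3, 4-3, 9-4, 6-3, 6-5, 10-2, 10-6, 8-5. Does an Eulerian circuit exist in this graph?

Degrees: 1:2, 2:4, 3:4, 4:2, 5:4, 6:4, 7:2, 8:2, 9:2, 10:2
All degrees are even and the non-isolated vertices are connected — an Eulerian circuit exists.

Yes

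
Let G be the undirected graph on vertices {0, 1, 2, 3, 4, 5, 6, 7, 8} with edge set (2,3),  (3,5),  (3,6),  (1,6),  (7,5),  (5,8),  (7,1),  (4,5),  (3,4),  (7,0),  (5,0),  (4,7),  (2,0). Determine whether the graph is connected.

Yes

Starting from 0 and exploring outward reaches every vertex (0, 7, 2, 5, 4, 1, 3, 8, 6); the graph is connected.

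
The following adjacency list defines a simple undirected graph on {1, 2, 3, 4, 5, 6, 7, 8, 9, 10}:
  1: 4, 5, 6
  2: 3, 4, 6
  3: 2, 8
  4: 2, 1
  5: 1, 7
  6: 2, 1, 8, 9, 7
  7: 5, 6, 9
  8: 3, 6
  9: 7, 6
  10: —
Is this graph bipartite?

6-7-9-6 is an odd cycle (length 3), and a bipartite graph can contain only even cycles.

No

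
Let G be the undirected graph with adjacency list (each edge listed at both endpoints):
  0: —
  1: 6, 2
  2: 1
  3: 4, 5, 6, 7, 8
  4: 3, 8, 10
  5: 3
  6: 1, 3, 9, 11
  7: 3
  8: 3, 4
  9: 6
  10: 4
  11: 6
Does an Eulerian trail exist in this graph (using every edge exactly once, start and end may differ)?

Degrees: 0:0, 1:2, 2:1, 3:5, 4:3, 5:1, 6:4, 7:1, 8:2, 9:1, 10:1, 11:1
Odd-degree vertices: 2, 3, 4, 5, 7, 9, 10, 11 (8 total).
An Eulerian trail requires 0 or 2 odd-degree vertices; here there are 8.

No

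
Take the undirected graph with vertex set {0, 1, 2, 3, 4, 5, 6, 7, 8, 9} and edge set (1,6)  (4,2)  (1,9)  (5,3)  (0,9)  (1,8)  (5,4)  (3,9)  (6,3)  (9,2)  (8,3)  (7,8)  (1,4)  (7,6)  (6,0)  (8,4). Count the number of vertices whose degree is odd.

0

Degrees: 0:2, 1:4, 2:2, 3:4, 4:4, 5:2, 6:4, 7:2, 8:4, 9:4
Odd-degree vertices: none.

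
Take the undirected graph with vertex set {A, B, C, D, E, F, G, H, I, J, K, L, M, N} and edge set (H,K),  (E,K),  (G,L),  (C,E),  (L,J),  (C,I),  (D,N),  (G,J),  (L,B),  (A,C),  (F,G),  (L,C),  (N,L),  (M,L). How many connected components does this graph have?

Component: {A, B, C, D, E, F, G, H, I, J, K, L, M, N}

1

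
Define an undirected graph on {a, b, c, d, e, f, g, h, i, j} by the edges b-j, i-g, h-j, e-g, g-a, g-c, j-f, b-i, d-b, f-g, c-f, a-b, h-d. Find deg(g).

5

Neighbors of g: a, c, e, f, i.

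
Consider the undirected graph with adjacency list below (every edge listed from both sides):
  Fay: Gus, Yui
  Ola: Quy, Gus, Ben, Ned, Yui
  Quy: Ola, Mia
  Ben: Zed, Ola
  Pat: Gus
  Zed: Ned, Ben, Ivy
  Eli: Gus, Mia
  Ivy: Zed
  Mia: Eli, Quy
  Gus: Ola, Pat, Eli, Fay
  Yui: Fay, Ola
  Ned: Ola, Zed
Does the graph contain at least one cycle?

Yes

The graph has 12 vertices, 14 edges, and 1 connected component.
Since 14 > 12 - 1, a cycle must exist; for instance Ola-Ned-Zed-Ben-Ola.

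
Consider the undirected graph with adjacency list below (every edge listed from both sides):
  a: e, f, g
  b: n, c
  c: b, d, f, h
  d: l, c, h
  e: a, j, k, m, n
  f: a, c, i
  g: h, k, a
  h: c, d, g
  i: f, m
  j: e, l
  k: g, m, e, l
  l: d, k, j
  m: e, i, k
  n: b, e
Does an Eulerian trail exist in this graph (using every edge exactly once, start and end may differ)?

No

Degrees: a:3, b:2, c:4, d:3, e:5, f:3, g:3, h:3, i:2, j:2, k:4, l:3, m:3, n:2
Odd-degree vertices: a, d, e, f, g, h, l, m (8 total).
With 8 odd-degree vertices (more than two), no single trail can use every edge.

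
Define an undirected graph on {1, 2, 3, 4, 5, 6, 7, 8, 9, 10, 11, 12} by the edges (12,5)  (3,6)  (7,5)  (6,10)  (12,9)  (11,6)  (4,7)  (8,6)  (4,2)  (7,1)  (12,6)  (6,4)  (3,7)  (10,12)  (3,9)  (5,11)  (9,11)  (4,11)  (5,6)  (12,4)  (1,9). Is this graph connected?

Yes

A breadth-first search from 1 visits 1, 7, 9, 3, 4, 5, 12, 11, 6, 2, 10, 8 — all 12 vertices — so the graph is connected.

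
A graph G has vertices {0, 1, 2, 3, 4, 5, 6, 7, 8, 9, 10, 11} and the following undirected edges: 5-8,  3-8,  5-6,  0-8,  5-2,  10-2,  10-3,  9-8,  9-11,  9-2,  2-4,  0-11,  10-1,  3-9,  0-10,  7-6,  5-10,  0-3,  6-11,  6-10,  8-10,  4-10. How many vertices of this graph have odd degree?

Degrees: 0:4, 1:1, 2:4, 3:4, 4:2, 5:4, 6:4, 7:1, 8:5, 9:4, 10:8, 11:3
Odd-degree vertices: 1, 7, 8, 11.

4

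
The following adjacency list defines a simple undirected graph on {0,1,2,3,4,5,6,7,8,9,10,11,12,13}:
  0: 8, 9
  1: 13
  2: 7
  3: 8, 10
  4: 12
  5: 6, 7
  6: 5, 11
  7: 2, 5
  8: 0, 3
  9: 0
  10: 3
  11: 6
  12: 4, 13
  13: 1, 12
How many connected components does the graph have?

3

Component: {1, 4, 12, 13}
Component: {0, 3, 8, 9, 10}
Component: {2, 5, 6, 7, 11}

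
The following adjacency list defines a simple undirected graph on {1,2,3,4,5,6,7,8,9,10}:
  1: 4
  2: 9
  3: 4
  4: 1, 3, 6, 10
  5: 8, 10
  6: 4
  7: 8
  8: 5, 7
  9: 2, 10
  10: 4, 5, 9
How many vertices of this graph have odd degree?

6

Degrees: 1:1, 2:1, 3:1, 4:4, 5:2, 6:1, 7:1, 8:2, 9:2, 10:3
Odd-degree vertices: 1, 2, 3, 6, 7, 10.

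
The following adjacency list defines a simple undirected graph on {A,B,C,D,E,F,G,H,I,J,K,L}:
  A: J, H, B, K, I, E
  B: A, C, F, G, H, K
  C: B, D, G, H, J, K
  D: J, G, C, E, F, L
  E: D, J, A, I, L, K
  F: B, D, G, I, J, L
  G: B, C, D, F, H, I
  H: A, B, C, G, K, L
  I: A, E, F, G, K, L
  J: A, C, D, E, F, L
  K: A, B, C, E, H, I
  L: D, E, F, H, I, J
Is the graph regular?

Yes

Degrees: A:6, B:6, C:6, D:6, E:6, F:6, G:6, H:6, I:6, J:6, K:6, L:6
Every vertex has degree 6, so the graph is 6-regular.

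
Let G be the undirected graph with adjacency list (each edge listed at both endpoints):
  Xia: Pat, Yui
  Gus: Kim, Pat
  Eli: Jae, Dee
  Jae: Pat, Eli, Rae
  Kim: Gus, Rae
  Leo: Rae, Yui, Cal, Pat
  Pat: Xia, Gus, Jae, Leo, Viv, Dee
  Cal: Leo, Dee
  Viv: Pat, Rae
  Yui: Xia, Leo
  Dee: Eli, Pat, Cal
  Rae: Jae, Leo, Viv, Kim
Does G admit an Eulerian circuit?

No

Degrees: Xia:2, Gus:2, Eli:2, Jae:3, Kim:2, Leo:4, Pat:6, Cal:2, Viv:2, Yui:2, Dee:3, Rae:4
Vertices with odd degree: Jae, Dee. An Eulerian circuit requires all degrees even.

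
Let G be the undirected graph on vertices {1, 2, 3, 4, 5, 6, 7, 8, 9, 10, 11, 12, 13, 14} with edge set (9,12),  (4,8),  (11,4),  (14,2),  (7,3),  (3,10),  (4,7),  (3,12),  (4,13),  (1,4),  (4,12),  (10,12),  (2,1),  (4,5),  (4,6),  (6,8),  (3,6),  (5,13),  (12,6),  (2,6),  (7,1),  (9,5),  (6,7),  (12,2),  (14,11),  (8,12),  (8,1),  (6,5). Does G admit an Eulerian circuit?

No

Degrees: 1:4, 2:4, 3:4, 4:8, 5:4, 6:7, 7:4, 8:4, 9:2, 10:2, 11:2, 12:7, 13:2, 14:2
Vertices with odd degree: 6, 12. An Eulerian circuit requires all degrees even.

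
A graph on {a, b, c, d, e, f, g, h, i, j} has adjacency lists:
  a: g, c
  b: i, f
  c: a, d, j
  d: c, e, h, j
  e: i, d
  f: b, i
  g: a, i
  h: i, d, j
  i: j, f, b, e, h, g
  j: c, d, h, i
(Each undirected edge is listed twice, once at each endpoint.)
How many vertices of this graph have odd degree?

2

Degrees: a:2, b:2, c:3, d:4, e:2, f:2, g:2, h:3, i:6, j:4
Odd-degree vertices: c, h.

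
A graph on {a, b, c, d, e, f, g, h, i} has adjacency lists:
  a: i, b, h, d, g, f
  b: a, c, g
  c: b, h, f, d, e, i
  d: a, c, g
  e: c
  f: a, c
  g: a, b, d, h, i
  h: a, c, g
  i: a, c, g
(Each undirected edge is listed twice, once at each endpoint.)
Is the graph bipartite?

a-g-i-a is an odd cycle (length 3), and a bipartite graph can contain only even cycles.

No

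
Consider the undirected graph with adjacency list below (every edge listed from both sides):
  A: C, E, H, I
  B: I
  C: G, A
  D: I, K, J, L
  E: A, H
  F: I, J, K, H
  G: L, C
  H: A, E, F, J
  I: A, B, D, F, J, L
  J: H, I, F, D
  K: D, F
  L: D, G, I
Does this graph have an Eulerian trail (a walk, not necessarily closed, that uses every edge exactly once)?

Yes

Degrees: A:4, B:1, C:2, D:4, E:2, F:4, G:2, H:4, I:6, J:4, K:2, L:3
Odd-degree vertices: B, L (2 total).
The non-isolated vertices are connected and exactly 2 have odd degree, so an Eulerian trail exists (from B to L).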